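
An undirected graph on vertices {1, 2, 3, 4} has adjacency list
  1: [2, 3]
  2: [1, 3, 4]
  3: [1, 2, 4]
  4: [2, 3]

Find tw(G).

2

A width-2 tree decomposition is:
Bags: B1 = {1, 2, 3}  B2 = {2, 3, 4}
Tree: B1–B2
Each bag holds 3 vertices, so the decomposition has width 2, which upper-bounds the treewidth. Conversely, {1, 2, 3} is a clique of size 3, and the vertices of any clique must share a bag in every tree decomposition; so some bag has ≥ 3 vertices and tw(G) ≥ 2. Hence tw(G) = 2 exactly.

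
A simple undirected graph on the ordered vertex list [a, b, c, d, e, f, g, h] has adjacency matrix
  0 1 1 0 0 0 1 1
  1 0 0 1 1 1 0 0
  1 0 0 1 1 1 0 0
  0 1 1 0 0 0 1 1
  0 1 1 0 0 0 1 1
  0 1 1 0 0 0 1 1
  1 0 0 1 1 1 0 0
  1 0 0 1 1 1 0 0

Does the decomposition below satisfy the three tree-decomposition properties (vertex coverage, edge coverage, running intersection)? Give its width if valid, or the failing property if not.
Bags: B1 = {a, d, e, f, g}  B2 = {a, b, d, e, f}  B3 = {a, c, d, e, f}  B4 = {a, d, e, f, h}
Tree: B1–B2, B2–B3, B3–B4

Checking the three conditions: (i) the bags cover all of {a, b, c, d, e, f, g, h}; (ii) for each edge, some bag contains both endpoints; (iii) the bags containing any fixed vertex form a subtree. All hold, so the decomposition is valid with width 5 − 1 = 4.

Yes; width 4.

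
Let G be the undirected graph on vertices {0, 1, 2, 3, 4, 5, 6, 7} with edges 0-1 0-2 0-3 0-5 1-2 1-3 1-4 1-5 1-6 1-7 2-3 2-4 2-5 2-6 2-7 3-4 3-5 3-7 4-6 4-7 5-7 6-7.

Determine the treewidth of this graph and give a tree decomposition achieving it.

Treewidth 4.
Bags: B1 = {1, 2, 3, 5, 7}  B2 = {1, 2, 3, 4, 7}  B3 = {0, 1, 2, 3, 5}  B4 = {1, 2, 4, 6, 7}
Tree: B1–B2, B1–B3, B2–B4

Every bag has size at most 5, so the width is 5 − 1 = 4 and tw(G) ≤ 4. On the other hand G contains the 5-clique {1, 2, 3, 4, 7}. A clique must lie in a single bag of any decomposition, so no decomposition can have width below 4. Therefore the treewidth is 4.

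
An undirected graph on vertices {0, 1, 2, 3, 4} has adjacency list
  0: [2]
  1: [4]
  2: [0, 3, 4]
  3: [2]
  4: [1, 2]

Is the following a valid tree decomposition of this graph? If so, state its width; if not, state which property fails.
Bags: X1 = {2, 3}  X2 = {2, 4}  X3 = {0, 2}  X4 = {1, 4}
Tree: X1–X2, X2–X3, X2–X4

Checking the three conditions: (i) the bags cover all of {0, 1, 2, 3, 4}; (ii) for each edge, some bag contains both endpoints; (iii) the bags containing any fixed vertex form a subtree. All hold, so the decomposition is valid with width 2 − 1 = 1.

Yes; width 1.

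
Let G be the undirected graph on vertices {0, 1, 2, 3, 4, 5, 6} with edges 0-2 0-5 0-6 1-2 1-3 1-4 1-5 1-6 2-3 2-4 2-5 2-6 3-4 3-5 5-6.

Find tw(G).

A width-3 tree decomposition is:
Bags: B1 = {1, 2, 3, 5}  B2 = {1, 2, 5, 6}  B3 = {0, 2, 5, 6}  B4 = {1, 2, 3, 4}
Tree: B1–B2, B2–B3, B1–B4
Each bag holds 4 vertices, so the decomposition has width 3, which upper-bounds the treewidth. For the lower bound, the 4 vertices {0, 2, 5, 6} are pairwise adjacent, and any tree decomposition puts a clique entirely inside one bag — forcing width ≥ 3. Hence tw(G) = 3 exactly.

3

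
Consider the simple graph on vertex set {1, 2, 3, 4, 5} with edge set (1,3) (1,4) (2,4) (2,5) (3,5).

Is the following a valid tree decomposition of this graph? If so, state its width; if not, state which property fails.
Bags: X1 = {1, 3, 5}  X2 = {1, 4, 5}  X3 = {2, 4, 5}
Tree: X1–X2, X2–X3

Yes; width 2.

Every vertex of G appears in some bag (union = {1, 2, 3, 4, 5}); every edge is covered by a bag; and for each vertex v the set of bags containing v is connected in the bag tree. The decomposition is therefore valid. The largest bag has 3 vertices, so the width is 2.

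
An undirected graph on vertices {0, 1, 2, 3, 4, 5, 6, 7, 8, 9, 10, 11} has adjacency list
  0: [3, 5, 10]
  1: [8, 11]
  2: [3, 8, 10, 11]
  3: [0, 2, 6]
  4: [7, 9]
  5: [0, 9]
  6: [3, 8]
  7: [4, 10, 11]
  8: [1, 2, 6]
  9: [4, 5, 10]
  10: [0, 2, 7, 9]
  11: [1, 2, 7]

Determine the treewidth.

A width-3 tree decomposition is:
Bags: B1 = {1, 3, 6, 8}  B2 = {1, 2, 3, 8}  B3 = {1, 2, 3, 11}  B4 = {0, 2, 3, 11}  B5 = {0, 2, 10, 11}  B6 = {0, 7, 10, 11}  B7 = {0, 5, 7, 10}  B8 = {5, 7, 9, 10}  B9 = {4, 5, 7, 9}
Tree: B1–B2, B2–B3, B3–B4, B4–B5, B5–B6, B6–B7, B7–B8, B8–B9
Every bag has size at most 4, so the width is 4 − 1 = 3 and tw(G) ≤ 3. For the lower bound: the 4 vertex sets {1,6,8}, {3}, {2}, {0,7,10,11} are disjoint, each induces a connected subgraph, and every pair is joined by at least one edge of G. Contracting each set to a single vertex therefore yields K_{4} as a minor, and since treewidth is minor-monotone, tw(G) ≥ tw(K_{4}) = 3. Hence tw(G) = 3 exactly.

3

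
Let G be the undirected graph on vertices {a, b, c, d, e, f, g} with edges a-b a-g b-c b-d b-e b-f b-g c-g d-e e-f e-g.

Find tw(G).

A width-2 tree decomposition is:
Bags: B1 = {a, b, g}  B2 = {b, e, g}  B3 = {b, e, f}  B4 = {b, d, e}  B5 = {b, c, g}
Tree: B1–B2, B2–B3, B3–B4, B2–B5
Each bag holds 3 vertices, so the decomposition has width 2, which upper-bounds the treewidth. Conversely, {b, d, e} is a clique of size 3, and the vertices of any clique must share a bag in every tree decomposition; so some bag has ≥ 3 vertices and tw(G) ≥ 2. Combining the bounds, tw(G) = 2.

2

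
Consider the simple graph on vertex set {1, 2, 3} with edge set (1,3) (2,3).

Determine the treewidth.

1

A width-1 tree decomposition is:
Bags: B1 = {2, 3}  B2 = {1, 3}
Tree: B1–B2
The largest bag has 2 vertices, giving width 1; this decomposition certifies tw(G) ≤ 1. Any graph with an edge has treewidth ≥ 1, and G has the edge 2–3. Hence tw(G) = 1 exactly.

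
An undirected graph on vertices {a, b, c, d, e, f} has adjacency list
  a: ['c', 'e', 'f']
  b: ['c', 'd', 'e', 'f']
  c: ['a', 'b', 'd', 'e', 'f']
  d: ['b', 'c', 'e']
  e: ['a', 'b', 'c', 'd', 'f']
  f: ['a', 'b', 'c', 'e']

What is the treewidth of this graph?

A width-3 tree decomposition is:
Bags: B1 = {b, c, e, f}  B2 = {b, c, d, e}  B3 = {a, c, e, f}
Tree: B1–B2, B1–B3
Each bag holds 4 vertices, so the decomposition has width 3, which upper-bounds the treewidth. On the other hand G contains the 4-clique {b, c, d, e}. A clique must lie in a single bag of any decomposition, so no decomposition can have width below 3. Hence tw(G) = 3 exactly.

3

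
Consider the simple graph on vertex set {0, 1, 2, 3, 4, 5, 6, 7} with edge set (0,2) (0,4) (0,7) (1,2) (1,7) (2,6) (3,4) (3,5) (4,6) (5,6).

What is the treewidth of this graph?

2

A width-2 tree decomposition is:
Bags: B1 = {3, 4, 5}  B2 = {4, 5, 6}  B3 = {0, 4, 6}  B4 = {0, 2, 6}  B5 = {0, 2, 7}  B6 = {1, 2, 7}
Tree: B1–B2, B2–B3, B3–B4, B4–B5, B5–B6
Each bag holds 3 vertices, so the decomposition has width 2, which upper-bounds the treewidth. For the lower bound, G contains the cycle 3–5–6–4–3, so G is not a forest; only forests have treewidth ≤ 1, hence tw(G) ≥ 2. Combining the bounds, tw(G) = 2.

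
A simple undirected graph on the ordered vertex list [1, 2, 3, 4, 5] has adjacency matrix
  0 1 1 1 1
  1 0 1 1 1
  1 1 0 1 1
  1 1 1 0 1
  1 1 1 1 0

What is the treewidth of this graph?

4

A width-4 tree decomposition is:
Bags: B1 = {1, 2, 3, 4, 5}
Tree: (single bag)
A single bag containing all 5 vertices is trivially a valid decomposition of width 4. Conversely, {1, 2, 3, 4, 5} is a clique of size 5, and the vertices of any clique must share a bag in every tree decomposition; so some bag has ≥ 5 vertices and tw(G) ≥ 4. The upper and lower bounds meet at 4, so that is the treewidth.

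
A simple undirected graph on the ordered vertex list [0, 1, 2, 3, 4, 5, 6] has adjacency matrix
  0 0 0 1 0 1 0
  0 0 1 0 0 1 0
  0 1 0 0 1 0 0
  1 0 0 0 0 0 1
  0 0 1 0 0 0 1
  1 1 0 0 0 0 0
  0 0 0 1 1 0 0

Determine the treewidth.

A width-2 tree decomposition is:
Bags: B1 = {0, 3, 6}  B2 = {0, 4, 6}  B3 = {0, 2, 4}  B4 = {0, 1, 2}  B5 = {0, 1, 5}
Tree: B1–B2, B2–B3, B3–B4, B4–B5
Every bag has size at most 3, so the width is 3 − 1 = 2 and tw(G) ≤ 2. Since 0–3–6–4–2–1–5–0 is a cycle in G, G is not acyclic. Forests are exactly the graphs of treewidth ≤ 1, so tw(G) ≥ 2. Hence tw(G) = 2 exactly.

2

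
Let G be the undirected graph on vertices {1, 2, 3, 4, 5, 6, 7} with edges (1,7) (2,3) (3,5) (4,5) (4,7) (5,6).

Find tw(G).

1

A width-1 tree decomposition is:
Bags: B1 = {4, 5}  B2 = {3, 5}  B3 = {4, 7}  B4 = {1, 7}  B5 = {2, 3}  B6 = {5, 6}
Tree: B1–B2, B1–B3, B3–B4, B2–B5, B2–B6
Every bag has size at most 2, so the width is 2 − 1 = 1 and tw(G) ≤ 1. Any graph with an edge has treewidth ≥ 1, and G has the edge 5–4. Therefore the treewidth is 1.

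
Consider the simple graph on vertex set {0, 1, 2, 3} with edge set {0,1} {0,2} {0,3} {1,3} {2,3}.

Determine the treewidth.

A width-2 tree decomposition is:
Bags: B1 = {0, 1, 3}  B2 = {0, 2, 3}
Tree: B1–B2
Every bag has size at most 3, so the width is 3 − 1 = 2 and tw(G) ≤ 2. Conversely, {0, 1, 3} is a clique of size 3, and the vertices of any clique must share a bag in every tree decomposition; so some bag has ≥ 3 vertices and tw(G) ≥ 2. Hence tw(G) = 2 exactly.

2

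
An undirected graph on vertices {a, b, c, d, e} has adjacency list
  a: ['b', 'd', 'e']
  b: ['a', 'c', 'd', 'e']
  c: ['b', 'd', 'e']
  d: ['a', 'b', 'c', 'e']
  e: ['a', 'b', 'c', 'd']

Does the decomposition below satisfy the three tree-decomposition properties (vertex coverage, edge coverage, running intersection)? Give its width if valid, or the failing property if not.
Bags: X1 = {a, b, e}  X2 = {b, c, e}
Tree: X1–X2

No — vertex d appears in no bag.

A tree decomposition must satisfy three properties: every vertex lies in some bag; for every edge, both endpoints lie together in some bag; and for every vertex, the bags containing it form a connected subtree. Here vertex d appears in no bag, so the decomposition is invalid.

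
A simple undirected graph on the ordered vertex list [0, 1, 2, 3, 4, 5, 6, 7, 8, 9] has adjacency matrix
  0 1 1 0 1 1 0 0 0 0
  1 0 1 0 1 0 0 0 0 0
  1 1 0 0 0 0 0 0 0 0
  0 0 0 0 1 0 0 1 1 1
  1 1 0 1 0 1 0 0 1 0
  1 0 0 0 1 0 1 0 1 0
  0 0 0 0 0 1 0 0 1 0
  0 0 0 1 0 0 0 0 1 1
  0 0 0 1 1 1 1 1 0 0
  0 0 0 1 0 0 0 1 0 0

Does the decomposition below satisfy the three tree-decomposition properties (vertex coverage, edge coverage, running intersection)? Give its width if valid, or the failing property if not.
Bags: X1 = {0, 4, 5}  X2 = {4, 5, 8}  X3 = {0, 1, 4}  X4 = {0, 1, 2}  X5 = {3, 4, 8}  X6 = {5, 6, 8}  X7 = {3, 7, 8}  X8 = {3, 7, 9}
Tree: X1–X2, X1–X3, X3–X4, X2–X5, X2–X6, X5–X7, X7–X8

Checking the three conditions: (i) the bags cover all of {0, 1, 2, 3, 4, 5, 6, 7, 8, 9}; (ii) for each edge, some bag contains both endpoints; (iii) the bags containing any fixed vertex form a subtree. All hold, so the decomposition is valid with width 3 − 1 = 2.

Yes; width 2.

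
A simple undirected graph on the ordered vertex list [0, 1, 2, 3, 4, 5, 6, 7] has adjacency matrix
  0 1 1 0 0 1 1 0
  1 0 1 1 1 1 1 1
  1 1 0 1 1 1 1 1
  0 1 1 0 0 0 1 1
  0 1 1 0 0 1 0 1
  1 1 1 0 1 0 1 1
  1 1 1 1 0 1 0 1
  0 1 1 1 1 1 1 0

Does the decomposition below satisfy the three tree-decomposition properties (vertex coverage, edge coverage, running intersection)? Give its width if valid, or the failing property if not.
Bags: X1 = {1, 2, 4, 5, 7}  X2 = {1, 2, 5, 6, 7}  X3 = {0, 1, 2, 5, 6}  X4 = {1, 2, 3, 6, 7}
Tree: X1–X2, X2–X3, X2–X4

Checking the three conditions: (i) the bags cover all of {0, 1, 2, 3, 4, 5, 6, 7}; (ii) for each edge, some bag contains both endpoints; (iii) the bags containing any fixed vertex form a subtree. All hold, so the decomposition is valid with width 5 − 1 = 4.

Yes; width 4.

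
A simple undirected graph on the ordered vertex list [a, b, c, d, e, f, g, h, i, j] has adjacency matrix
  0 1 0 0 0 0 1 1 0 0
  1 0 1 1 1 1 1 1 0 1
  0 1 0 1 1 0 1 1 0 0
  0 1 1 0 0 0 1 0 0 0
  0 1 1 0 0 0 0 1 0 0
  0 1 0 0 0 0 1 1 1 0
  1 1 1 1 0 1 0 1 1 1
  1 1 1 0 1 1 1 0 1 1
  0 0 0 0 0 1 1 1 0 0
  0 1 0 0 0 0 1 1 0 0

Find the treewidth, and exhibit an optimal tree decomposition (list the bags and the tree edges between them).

Treewidth 3.
One optimal decomposition is:
Bags: B1 = {b, c, g, h}  B2 = {a, b, g, h}  B3 = {b, g, h, j}  B4 = {b, f, g, h}  B5 = {f, g, h, i}  B6 = {b, c, d, g}  B7 = {b, c, e, h}
Tree: B1–B2, B1–B3, B2–B4, B4–B5, B1–B6, B1–B7

Every bag has size at most 4, so the width is 4 − 1 = 3 and tw(G) ≤ 3. On the other hand G contains the 4-clique {b, c, d, g}. A clique must lie in a single bag of any decomposition, so no decomposition can have width below 3. Hence tw(G) = 3 exactly.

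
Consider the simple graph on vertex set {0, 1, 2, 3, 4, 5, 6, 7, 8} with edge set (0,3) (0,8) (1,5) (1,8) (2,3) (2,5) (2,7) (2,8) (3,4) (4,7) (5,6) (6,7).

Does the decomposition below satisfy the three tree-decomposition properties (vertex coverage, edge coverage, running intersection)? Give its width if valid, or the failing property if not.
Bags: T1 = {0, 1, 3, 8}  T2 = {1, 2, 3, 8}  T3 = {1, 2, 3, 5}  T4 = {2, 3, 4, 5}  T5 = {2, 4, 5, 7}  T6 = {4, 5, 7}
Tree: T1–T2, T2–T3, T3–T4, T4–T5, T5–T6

A tree decomposition must satisfy three properties: every vertex lies in some bag; for every edge, both endpoints lie together in some bag; and for every vertex, the bags containing it form a connected subtree. Here vertex 6 appears in no bag, so the decomposition is invalid.

No — vertex 6 appears in no bag.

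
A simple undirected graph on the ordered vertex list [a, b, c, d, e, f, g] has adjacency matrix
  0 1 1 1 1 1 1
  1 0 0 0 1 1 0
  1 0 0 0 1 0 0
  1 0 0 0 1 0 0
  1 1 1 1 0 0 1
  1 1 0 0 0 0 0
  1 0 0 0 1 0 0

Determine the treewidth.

A width-2 tree decomposition is:
Bags: B1 = {a, d, e}  B2 = {a, c, e}  B3 = {a, b, e}  B4 = {a, b, f}  B5 = {a, e, g}
Tree: B1–B2, B2–B3, B3–B4, B3–B5
Every bag has size at most 3, so the width is 3 − 1 = 2 and tw(G) ≤ 2. Conversely, {a, d, e} is a clique of size 3, and the vertices of any clique must share a bag in every tree decomposition; so some bag has ≥ 3 vertices and tw(G) ≥ 2. Therefore the treewidth is 2.

2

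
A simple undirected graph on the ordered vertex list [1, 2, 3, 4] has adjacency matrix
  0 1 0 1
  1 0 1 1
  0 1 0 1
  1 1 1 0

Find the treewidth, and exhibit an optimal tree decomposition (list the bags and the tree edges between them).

Treewidth 2.
One optimal decomposition is:
Bags: B1 = {1, 2, 4}  B2 = {2, 3, 4}
Tree: B1–B2

The largest bag has 3 vertices, giving width 2; this decomposition certifies tw(G) ≤ 2. On the other hand G contains the 3-clique {1, 2, 4}. A clique must lie in a single bag of any decomposition, so no decomposition can have width below 2. Therefore the treewidth is 2.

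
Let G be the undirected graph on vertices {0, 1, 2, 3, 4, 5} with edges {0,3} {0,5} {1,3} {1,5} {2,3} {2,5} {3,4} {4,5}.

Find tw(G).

2

A width-2 tree decomposition is:
Bags: B1 = {1, 3, 5}  B2 = {0, 3, 5}  B3 = {2, 3, 5}  B4 = {3, 4, 5}
Tree: B1–B2, B2–B3, B3–B4
The largest bag has 3 vertices, giving width 2; this decomposition certifies tw(G) ≤ 2. Since 1–3–0–5–1 is a cycle in G, G is not acyclic. Forests are exactly the graphs of treewidth ≤ 1, so tw(G) ≥ 2. Therefore the treewidth is 2.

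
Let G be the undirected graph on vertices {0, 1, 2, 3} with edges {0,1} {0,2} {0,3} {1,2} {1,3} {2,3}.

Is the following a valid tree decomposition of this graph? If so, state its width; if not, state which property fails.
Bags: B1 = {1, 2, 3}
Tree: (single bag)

A tree decomposition must satisfy three properties: every vertex lies in some bag; for every edge, both endpoints lie together in some bag; and for every vertex, the bags containing it form a connected subtree. Here vertex 0 appears in no bag, so the decomposition is invalid.

No — vertex 0 appears in no bag.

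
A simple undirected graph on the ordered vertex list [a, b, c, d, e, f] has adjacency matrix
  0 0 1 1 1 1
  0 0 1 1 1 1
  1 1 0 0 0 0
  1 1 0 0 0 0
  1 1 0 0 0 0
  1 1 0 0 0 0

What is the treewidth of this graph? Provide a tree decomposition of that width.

The largest bag has 3 vertices, giving width 2; this decomposition certifies tw(G) ≤ 2. The edges b–d–a–c–b form a cycle, so G is not a tree and its treewidth is at least 2. The upper and lower bounds meet at 2, so that is the treewidth.

Treewidth 2.
Bags: B1 = {a, b, d}  B2 = {a, b, c}  B3 = {a, b, e}  B4 = {a, b, f}
Tree: B1–B2, B2–B3, B3–B4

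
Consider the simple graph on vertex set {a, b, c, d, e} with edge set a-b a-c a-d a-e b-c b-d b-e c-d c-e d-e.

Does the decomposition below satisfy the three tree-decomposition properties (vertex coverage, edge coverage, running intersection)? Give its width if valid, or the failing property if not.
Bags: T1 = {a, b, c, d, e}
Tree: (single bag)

Vertex coverage: the bags together contain {a, b, c, d, e}, the full vertex set. Edge coverage: each edge of G has both endpoints in at least one bag. Running intersection: for every vertex, the bags containing it form a connected subtree. All three properties hold, so this is a valid tree decomposition of width max|bag| − 1 = 4, and hence tw(G) ≤ 4.

Yes; width 4.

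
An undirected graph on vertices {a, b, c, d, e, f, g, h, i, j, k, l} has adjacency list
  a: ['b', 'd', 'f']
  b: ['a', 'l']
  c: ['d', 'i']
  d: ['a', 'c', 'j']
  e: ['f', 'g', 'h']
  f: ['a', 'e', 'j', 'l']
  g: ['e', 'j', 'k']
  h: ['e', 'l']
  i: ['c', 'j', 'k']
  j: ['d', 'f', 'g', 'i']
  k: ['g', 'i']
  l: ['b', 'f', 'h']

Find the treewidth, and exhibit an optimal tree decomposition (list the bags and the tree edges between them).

Each bag holds 4 vertices, so the decomposition has width 3, which upper-bounds the treewidth. For the lower bound: the 4 vertex sets {b,h,l}, {a}, {f}, {d,e,g,j} are disjoint, each induces a connected subgraph, and every pair is joined by at least one edge of G. Contracting each set to a single vertex therefore yields K_{4} as a minor, and since treewidth is minor-monotone, tw(G) ≥ tw(K_{4}) = 3. Hence tw(G) = 3 exactly.

Treewidth 3.
Bags: B1 = {a, b, h, l}  B2 = {a, f, h, l}  B3 = {a, e, f, h}  B4 = {a, d, e, f}  B5 = {d, e, f, j}  B6 = {d, e, g, j}  B7 = {c, d, g, j}  B8 = {c, g, i, j}  B9 = {c, g, i, k}
Tree: B1–B2, B2–B3, B3–B4, B4–B5, B5–B6, B6–B7, B7–B8, B8–B9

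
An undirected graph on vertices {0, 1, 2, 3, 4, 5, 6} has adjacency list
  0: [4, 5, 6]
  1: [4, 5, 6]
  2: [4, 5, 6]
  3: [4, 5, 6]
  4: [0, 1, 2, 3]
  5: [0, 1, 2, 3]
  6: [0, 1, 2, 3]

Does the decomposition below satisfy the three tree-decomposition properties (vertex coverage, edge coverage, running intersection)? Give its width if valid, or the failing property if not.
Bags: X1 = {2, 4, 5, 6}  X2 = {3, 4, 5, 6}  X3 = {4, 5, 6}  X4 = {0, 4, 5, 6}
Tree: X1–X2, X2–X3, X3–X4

No — vertex 1 appears in no bag.

A tree decomposition must satisfy three properties: every vertex lies in some bag; for every edge, both endpoints lie together in some bag; and for every vertex, the bags containing it form a connected subtree. Here vertex 1 appears in no bag, so the decomposition is invalid.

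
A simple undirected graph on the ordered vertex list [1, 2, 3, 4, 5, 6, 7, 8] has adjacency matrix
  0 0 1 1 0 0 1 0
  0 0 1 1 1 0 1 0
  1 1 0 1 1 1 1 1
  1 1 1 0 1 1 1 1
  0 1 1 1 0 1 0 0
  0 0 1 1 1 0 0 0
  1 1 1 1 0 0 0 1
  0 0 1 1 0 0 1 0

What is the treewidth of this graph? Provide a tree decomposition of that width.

Every bag has size at most 4, so the width is 4 − 1 = 3 and tw(G) ≤ 3. Conversely, {2, 3, 4, 5} is a clique of size 4, and the vertices of any clique must share a bag in every tree decomposition; so some bag has ≥ 4 vertices and tw(G) ≥ 3. Combining the bounds, tw(G) = 3.

Treewidth 3.
One such decomposition:
Bags: B1 = {1, 3, 4, 7}  B2 = {2, 3, 4, 7}  B3 = {2, 3, 4, 5}  B4 = {3, 4, 7, 8}  B5 = {3, 4, 5, 6}
Tree: B1–B2, B2–B3, B2–B4, B3–B5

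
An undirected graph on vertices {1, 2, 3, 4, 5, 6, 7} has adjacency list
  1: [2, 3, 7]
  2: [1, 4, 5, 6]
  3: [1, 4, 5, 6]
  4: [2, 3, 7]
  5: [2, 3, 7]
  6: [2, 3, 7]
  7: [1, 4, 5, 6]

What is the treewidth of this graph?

3

A width-3 tree decomposition is:
Bags: B1 = {1, 2, 3, 7}  B2 = {2, 3, 4, 7}  B3 = {2, 3, 6, 7}  B4 = {2, 3, 5, 7}
Tree: B1–B2, B2–B3, B3–B4
Each bag holds 4 vertices, so the decomposition has width 3, which upper-bounds the treewidth. For the lower bound: the 4 vertex sets {1,7}, {3,4}, {2}, {6} are disjoint, each induces a connected subgraph, and every pair is joined by at least one edge of G. Contracting each set to a single vertex therefore yields K_{4} as a minor, and since treewidth is minor-monotone, tw(G) ≥ tw(K_{4}) = 3. The upper and lower bounds meet at 3, so that is the treewidth.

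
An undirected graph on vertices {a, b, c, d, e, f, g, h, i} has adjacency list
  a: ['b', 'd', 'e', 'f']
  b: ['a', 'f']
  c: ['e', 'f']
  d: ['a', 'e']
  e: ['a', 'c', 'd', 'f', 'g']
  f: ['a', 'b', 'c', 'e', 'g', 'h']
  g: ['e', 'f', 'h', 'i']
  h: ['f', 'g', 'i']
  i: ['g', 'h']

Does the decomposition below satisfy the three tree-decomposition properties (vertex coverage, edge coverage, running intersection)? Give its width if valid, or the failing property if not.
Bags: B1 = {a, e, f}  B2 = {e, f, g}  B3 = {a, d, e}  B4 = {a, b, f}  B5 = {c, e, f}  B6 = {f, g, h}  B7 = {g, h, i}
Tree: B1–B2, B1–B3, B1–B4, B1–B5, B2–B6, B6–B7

Yes; width 2.

Vertex coverage: the bags together contain {a, b, c, d, e, f, g, h, i}, the full vertex set. Edge coverage: each edge of G has both endpoints in at least one bag. Running intersection: for every vertex, the bags containing it form a connected subtree. All three properties hold, so this is a valid tree decomposition of width max|bag| − 1 = 2, and hence tw(G) ≤ 2.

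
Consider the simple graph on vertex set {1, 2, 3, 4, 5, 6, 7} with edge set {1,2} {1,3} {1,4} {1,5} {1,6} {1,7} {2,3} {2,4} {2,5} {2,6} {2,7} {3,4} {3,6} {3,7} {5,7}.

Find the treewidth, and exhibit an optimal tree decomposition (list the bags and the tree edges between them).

Treewidth 3.
Bags: B1 = {1, 2, 5, 7}  B2 = {1, 2, 3, 7}  B3 = {1, 2, 3, 4}  B4 = {1, 2, 3, 6}
Tree: B1–B2, B2–B3, B2–B4

Each bag holds 4 vertices, so the decomposition has width 3, which upper-bounds the treewidth. For the lower bound, the 4 vertices {1, 2, 3, 4} are pairwise adjacent, and any tree decomposition puts a clique entirely inside one bag — forcing width ≥ 3. Combining the bounds, tw(G) = 3.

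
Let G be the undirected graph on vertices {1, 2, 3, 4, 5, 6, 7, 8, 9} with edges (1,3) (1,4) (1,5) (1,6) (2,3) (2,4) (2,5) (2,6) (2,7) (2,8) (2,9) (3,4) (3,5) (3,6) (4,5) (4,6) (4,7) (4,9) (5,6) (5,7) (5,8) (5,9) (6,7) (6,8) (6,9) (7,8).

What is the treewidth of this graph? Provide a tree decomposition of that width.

The largest bag has 5 vertices, giving width 4; this decomposition certifies tw(G) ≤ 4. For the lower bound, the 5 vertices {1, 3, 4, 5, 6} are pairwise adjacent, and any tree decomposition puts a clique entirely inside one bag — forcing width ≥ 4. The upper and lower bounds meet at 4, so that is the treewidth.

Treewidth 4.
One optimal decomposition is:
Bags: B1 = {2, 4, 5, 6, 7}  B2 = {2, 3, 4, 5, 6}  B3 = {2, 4, 5, 6, 9}  B4 = {2, 5, 6, 7, 8}  B5 = {1, 3, 4, 5, 6}
Tree: B1–B2, B1–B3, B1–B4, B2–B5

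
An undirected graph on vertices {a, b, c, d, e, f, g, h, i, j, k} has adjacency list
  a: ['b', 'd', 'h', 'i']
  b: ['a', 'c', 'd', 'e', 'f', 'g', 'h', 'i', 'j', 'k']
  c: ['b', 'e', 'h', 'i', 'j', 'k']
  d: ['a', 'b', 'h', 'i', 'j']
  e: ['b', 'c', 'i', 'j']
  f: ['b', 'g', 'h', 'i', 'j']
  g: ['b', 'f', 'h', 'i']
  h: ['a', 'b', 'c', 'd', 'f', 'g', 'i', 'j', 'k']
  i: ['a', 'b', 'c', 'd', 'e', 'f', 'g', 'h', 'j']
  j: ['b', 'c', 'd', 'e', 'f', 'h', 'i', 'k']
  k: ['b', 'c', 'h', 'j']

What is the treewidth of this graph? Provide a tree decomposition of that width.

Treewidth 4.
Bags: B1 = {b, c, h, j, k}  B2 = {b, c, h, i, j}  B3 = {b, d, h, i, j}  B4 = {b, f, h, i, j}  B5 = {a, b, d, h, i}  B6 = {b, c, e, i, j}  B7 = {b, f, g, h, i}
Tree: B1–B2, B2–B3, B3–B4, B3–B5, B2–B6, B4–B7

Each bag holds 5 vertices, so the decomposition has width 4, which upper-bounds the treewidth. Conversely, {b, c, e, i, j} is a clique of size 5, and the vertices of any clique must share a bag in every tree decomposition; so some bag has ≥ 5 vertices and tw(G) ≥ 4. The upper and lower bounds meet at 4, so that is the treewidth.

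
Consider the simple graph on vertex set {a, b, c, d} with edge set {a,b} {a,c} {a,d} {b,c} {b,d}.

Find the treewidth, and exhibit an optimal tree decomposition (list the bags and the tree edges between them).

The largest bag has 3 vertices, giving width 2; this decomposition certifies tw(G) ≤ 2. On the other hand G contains the 3-clique {a, b, d}. A clique must lie in a single bag of any decomposition, so no decomposition can have width below 2. Combining the bounds, tw(G) = 2.

Treewidth 2.
One optimal decomposition is:
Bags: B1 = {a, b, c}  B2 = {a, b, d}
Tree: B1–B2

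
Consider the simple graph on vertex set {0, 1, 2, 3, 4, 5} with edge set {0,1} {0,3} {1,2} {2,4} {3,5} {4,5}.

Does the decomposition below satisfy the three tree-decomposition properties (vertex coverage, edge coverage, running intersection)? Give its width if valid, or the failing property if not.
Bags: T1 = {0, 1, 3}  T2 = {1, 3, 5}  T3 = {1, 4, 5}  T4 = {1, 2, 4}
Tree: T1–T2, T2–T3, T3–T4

Yes; width 2.

Checking the three conditions: (i) the bags cover all of {0, 1, 2, 3, 4, 5}; (ii) for each edge, some bag contains both endpoints; (iii) the bags containing any fixed vertex form a subtree. All hold, so the decomposition is valid with width 3 − 1 = 2.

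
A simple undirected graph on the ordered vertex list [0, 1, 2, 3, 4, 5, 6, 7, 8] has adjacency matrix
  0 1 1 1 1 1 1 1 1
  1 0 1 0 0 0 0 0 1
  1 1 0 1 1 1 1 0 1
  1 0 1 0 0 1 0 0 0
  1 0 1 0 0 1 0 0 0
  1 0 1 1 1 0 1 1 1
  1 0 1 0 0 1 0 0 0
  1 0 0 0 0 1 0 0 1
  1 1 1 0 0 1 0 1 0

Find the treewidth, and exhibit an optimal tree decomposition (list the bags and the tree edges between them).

Treewidth 3.
One optimal decomposition is:
Bags: B1 = {0, 2, 5, 8}  B2 = {0, 5, 7, 8}  B3 = {0, 1, 2, 8}  B4 = {0, 2, 5, 6}  B5 = {0, 2, 3, 5}  B6 = {0, 2, 4, 5}
Tree: B1–B2, B1–B3, B1–B4, B4–B5, B1–B6

The largest bag has 4 vertices, giving width 3; this decomposition certifies tw(G) ≤ 3. On the other hand G contains the 4-clique {0, 1, 2, 8}. A clique must lie in a single bag of any decomposition, so no decomposition can have width below 3. Therefore the treewidth is 3.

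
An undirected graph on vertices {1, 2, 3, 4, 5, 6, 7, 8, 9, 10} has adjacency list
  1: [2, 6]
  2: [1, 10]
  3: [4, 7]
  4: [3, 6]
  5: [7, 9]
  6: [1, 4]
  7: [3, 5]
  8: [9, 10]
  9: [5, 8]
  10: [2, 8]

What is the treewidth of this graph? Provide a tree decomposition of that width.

Treewidth 2.
One optimal decomposition is:
Bags: B1 = {3, 4, 6}  B2 = {3, 6, 7}  B3 = {5, 6, 7}  B4 = {5, 6, 9}  B5 = {6, 8, 9}  B6 = {6, 8, 10}  B7 = {2, 6, 10}  B8 = {1, 2, 6}
Tree: B1–B2, B2–B3, B3–B4, B4–B5, B5–B6, B6–B7, B7–B8

Each bag holds 3 vertices, so the decomposition has width 2, which upper-bounds the treewidth. For the lower bound, G contains the cycle 6–4–3–7–5–9–8–10–2–1–6, so G is not a forest; only forests have treewidth ≤ 1, hence tw(G) ≥ 2. Combining the bounds, tw(G) = 2.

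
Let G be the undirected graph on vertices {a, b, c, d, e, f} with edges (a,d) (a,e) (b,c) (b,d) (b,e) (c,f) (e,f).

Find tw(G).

2

A width-2 tree decomposition is:
Bags: B1 = {b, c, f}  B2 = {b, e, f}  B3 = {b, d, e}  B4 = {a, d, e}
Tree: B1–B2, B2–B3, B3–B4
The largest bag has 3 vertices, giving width 2; this decomposition certifies tw(G) ≤ 2. Since c–f–e–b–c is a cycle in G, G is not acyclic. Forests are exactly the graphs of treewidth ≤ 1, so tw(G) ≥ 2. The upper and lower bounds meet at 2, so that is the treewidth.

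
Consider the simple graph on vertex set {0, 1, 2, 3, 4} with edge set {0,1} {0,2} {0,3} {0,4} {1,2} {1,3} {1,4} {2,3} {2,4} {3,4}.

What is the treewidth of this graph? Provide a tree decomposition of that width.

A single bag containing all 5 vertices is trivially a valid decomposition of width 4. On the other hand G contains the 5-clique {0, 1, 2, 3, 4}. A clique must lie in a single bag of any decomposition, so no decomposition can have width below 4. Therefore the treewidth is 4.

Treewidth 4.
One optimal decomposition is:
Bags: B1 = {0, 1, 2, 3, 4}
Tree: (single bag)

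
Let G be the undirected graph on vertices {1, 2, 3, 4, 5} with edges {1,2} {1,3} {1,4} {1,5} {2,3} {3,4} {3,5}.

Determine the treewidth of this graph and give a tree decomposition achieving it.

Treewidth 2.
One such decomposition:
Bags: B1 = {1, 3, 5}  B2 = {1, 2, 3}  B3 = {1, 3, 4}
Tree: B1–B2, B1–B3

The largest bag has 3 vertices, giving width 2; this decomposition certifies tw(G) ≤ 2. Conversely, {1, 2, 3} is a clique of size 3, and the vertices of any clique must share a bag in every tree decomposition; so some bag has ≥ 3 vertices and tw(G) ≥ 2. Therefore the treewidth is 2.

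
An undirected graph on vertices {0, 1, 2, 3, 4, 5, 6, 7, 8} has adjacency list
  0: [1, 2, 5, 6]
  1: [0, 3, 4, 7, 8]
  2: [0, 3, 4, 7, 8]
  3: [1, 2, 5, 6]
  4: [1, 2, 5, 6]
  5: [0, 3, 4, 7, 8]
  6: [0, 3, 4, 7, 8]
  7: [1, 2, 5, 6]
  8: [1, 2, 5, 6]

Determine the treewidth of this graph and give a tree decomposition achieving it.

Treewidth 4.
One optimal decomposition is:
Bags: B1 = {1, 2, 5, 6, 8}  B2 = {1, 2, 3, 5, 6}  B3 = {0, 1, 2, 5, 6}  B4 = {1, 2, 5, 6, 7}  B5 = {1, 2, 4, 5, 6}
Tree: B1–B2, B2–B3, B3–B4, B4–B5

The largest bag has 5 vertices, giving width 4; this decomposition certifies tw(G) ≤ 4. For the lower bound: the 5 vertex sets {1,8}, {3,5}, {0,6}, {2}, {7} are disjoint, each induces a connected subgraph, and every pair is joined by at least one edge of G. Contracting each set to a single vertex therefore yields K_{5} as a minor, and since treewidth is minor-monotone, tw(G) ≥ tw(K_{5}) = 4. Combining the bounds, tw(G) = 4.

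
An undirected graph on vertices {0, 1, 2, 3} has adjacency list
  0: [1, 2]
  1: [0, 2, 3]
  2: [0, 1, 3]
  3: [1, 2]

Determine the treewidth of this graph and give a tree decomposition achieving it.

Treewidth 2.
One such decomposition:
Bags: B1 = {1, 2, 3}  B2 = {0, 1, 2}
Tree: B1–B2

The largest bag has 3 vertices, giving width 2; this decomposition certifies tw(G) ≤ 2. Conversely, {0, 1, 2} is a clique of size 3, and the vertices of any clique must share a bag in every tree decomposition; so some bag has ≥ 3 vertices and tw(G) ≥ 2. The upper and lower bounds meet at 2, so that is the treewidth.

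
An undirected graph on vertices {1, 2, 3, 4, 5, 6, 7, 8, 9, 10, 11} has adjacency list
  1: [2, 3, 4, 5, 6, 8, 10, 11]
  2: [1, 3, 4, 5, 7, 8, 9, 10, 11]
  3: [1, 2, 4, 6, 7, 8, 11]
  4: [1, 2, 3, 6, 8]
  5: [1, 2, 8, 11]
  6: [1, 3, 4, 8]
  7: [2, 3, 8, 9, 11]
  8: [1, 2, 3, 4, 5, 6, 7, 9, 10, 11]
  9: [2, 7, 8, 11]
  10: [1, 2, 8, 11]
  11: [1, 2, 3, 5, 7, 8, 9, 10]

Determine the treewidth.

4

A width-4 tree decomposition is:
Bags: B1 = {1, 2, 3, 4, 8}  B2 = {1, 2, 3, 8, 11}  B3 = {2, 3, 7, 8, 11}  B4 = {2, 7, 8, 9, 11}  B5 = {1, 3, 4, 6, 8}  B6 = {1, 2, 5, 8, 11}  B7 = {1, 2, 8, 10, 11}
Tree: B1–B2, B2–B3, B3–B4, B1–B5, B2–B6, B2–B7
The largest bag has 5 vertices, giving width 4; this decomposition certifies tw(G) ≤ 4. Conversely, {1, 2, 8, 10, 11} is a clique of size 5, and the vertices of any clique must share a bag in every tree decomposition; so some bag has ≥ 5 vertices and tw(G) ≥ 4. Hence tw(G) = 4 exactly.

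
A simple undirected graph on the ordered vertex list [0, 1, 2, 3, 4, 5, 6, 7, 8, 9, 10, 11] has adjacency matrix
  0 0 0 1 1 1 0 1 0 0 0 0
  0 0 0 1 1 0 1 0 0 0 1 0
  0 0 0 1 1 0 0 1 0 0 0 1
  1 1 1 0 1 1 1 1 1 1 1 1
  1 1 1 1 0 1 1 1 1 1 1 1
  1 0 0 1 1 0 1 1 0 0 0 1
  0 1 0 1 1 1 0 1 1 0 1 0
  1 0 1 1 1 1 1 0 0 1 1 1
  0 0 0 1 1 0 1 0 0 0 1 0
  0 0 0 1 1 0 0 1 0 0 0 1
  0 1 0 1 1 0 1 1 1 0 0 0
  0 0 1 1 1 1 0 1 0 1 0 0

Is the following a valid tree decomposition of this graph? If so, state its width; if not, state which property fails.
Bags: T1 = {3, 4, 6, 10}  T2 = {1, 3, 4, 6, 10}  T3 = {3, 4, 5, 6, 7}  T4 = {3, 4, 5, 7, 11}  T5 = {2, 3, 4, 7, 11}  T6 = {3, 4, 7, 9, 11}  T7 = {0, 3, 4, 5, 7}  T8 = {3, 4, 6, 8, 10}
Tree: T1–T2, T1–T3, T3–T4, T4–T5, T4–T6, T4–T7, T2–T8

A tree decomposition must satisfy three properties: every vertex lies in some bag; for every edge, both endpoints lie together in some bag; and for every vertex, the bags containing it form a connected subtree. Here edge (7,10) lies in no bag, so the decomposition is invalid.

No — edge (7,10) lies in no bag.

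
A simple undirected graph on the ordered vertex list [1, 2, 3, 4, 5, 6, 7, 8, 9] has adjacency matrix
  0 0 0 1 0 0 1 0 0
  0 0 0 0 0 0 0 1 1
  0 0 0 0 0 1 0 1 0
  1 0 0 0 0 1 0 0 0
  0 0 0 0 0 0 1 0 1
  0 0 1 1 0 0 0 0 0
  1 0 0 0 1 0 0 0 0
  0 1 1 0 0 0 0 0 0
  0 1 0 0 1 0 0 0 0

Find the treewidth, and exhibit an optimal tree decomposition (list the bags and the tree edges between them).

Treewidth 2.
Bags: B1 = {1, 4, 6}  B2 = {1, 6, 7}  B3 = {5, 6, 7}  B4 = {5, 6, 9}  B5 = {2, 6, 9}  B6 = {2, 6, 8}  B7 = {3, 6, 8}
Tree: B1–B2, B2–B3, B3–B4, B4–B5, B5–B6, B6–B7

Every bag has size at most 3, so the width is 3 − 1 = 2 and tw(G) ≤ 2. For the lower bound, G contains the cycle 6–4–1–7–5–9–2–8–3–6, so G is not a forest; only forests have treewidth ≤ 1, hence tw(G) ≥ 2. Therefore the treewidth is 2.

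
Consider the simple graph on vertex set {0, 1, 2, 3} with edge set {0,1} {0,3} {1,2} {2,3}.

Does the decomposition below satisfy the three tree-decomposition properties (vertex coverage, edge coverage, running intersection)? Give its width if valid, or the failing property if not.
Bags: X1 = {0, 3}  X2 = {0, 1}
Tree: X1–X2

A tree decomposition must satisfy three properties: every vertex lies in some bag; for every edge, both endpoints lie together in some bag; and for every vertex, the bags containing it form a connected subtree. Here vertex 2 appears in no bag, so the decomposition is invalid.

No — vertex 2 appears in no bag.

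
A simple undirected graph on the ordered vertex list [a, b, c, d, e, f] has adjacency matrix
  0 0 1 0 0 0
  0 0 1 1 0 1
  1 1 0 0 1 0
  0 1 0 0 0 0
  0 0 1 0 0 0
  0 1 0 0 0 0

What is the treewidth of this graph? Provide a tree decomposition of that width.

Each bag holds 2 vertices, so the decomposition has width 1, which upper-bounds the treewidth. Any graph with an edge has treewidth ≥ 1, and G has the edge c–b. Combining the bounds, tw(G) = 1.

Treewidth 1.
Bags: B1 = {b, c}  B2 = {c, e}  B3 = {a, c}  B4 = {b, f}  B5 = {b, d}
Tree: B1–B2, B1–B3, B1–B4, B4–B5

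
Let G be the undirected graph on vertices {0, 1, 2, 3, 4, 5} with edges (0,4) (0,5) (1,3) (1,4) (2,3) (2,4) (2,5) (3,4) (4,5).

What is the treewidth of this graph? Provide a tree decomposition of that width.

Each bag holds 3 vertices, so the decomposition has width 2, which upper-bounds the treewidth. Conversely, {0, 4, 5} is a clique of size 3, and the vertices of any clique must share a bag in every tree decomposition; so some bag has ≥ 3 vertices and tw(G) ≥ 2. Combining the bounds, tw(G) = 2.

Treewidth 2.
One such decomposition:
Bags: B1 = {2, 3, 4}  B2 = {2, 4, 5}  B3 = {0, 4, 5}  B4 = {1, 3, 4}
Tree: B1–B2, B2–B3, B1–B4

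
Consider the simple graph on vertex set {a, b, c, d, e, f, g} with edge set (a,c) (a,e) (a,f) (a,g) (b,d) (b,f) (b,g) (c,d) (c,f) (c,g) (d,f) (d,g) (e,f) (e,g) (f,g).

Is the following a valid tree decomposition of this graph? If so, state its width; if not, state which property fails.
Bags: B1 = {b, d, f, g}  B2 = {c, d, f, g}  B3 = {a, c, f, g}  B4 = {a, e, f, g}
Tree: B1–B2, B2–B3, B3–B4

Every vertex of G appears in some bag (union = {a, b, c, d, e, f, g}); every edge is covered by a bag; and for each vertex v the set of bags containing v is connected in the bag tree. The decomposition is therefore valid. The largest bag has 4 vertices, so the width is 3.

Yes; width 3.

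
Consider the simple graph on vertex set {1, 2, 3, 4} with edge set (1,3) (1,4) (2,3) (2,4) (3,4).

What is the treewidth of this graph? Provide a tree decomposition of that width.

Treewidth 2.
One such decomposition:
Bags: B1 = {2, 3, 4}  B2 = {1, 3, 4}
Tree: B1–B2

Each bag holds 3 vertices, so the decomposition has width 2, which upper-bounds the treewidth. Conversely, {1, 3, 4} is a clique of size 3, and the vertices of any clique must share a bag in every tree decomposition; so some bag has ≥ 3 vertices and tw(G) ≥ 2. The upper and lower bounds meet at 2, so that is the treewidth.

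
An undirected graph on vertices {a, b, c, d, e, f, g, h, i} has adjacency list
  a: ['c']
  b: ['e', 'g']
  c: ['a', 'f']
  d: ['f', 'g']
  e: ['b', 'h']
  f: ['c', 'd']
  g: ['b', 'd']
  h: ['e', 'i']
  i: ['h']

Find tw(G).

A width-1 tree decomposition is:
Bags: B1 = {h, i}  B2 = {e, h}  B3 = {b, e}  B4 = {b, g}  B5 = {d, g}  B6 = {d, f}  B7 = {c, f}  B8 = {a, c}
Tree: B1–B2, B2–B3, B3–B4, B4–B5, B5–B6, B6–B7, B7–B8
The largest bag has 2 vertices, giving width 1; this decomposition certifies tw(G) ≤ 1. Any graph with an edge has treewidth ≥ 1, and G has the edge i–h. Hence tw(G) = 1 exactly.

1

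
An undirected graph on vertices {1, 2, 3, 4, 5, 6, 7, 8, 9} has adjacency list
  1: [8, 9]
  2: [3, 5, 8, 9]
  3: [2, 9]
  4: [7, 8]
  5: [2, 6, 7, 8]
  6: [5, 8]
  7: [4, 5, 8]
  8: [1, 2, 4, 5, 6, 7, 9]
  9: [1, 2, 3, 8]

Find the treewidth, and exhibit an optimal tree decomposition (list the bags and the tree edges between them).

Treewidth 2.
Bags: B1 = {5, 7, 8}  B2 = {5, 6, 8}  B3 = {2, 5, 8}  B4 = {2, 8, 9}  B5 = {1, 8, 9}  B6 = {2, 3, 9}  B7 = {4, 7, 8}
Tree: B1–B2, B1–B3, B3–B4, B4–B5, B4–B6, B1–B7

Every bag has size at most 3, so the width is 3 − 1 = 2 and tw(G) ≤ 2. For the lower bound, the 3 vertices {1, 8, 9} are pairwise adjacent, and any tree decomposition puts a clique entirely inside one bag — forcing width ≥ 2. The upper and lower bounds meet at 2, so that is the treewidth.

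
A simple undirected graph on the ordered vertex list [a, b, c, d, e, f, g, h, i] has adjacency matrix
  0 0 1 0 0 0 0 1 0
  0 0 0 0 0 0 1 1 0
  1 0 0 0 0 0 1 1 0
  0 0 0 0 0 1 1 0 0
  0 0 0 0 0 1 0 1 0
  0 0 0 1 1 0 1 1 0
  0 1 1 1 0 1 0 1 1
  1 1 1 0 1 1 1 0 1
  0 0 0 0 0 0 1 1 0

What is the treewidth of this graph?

A width-2 tree decomposition is:
Bags: B1 = {e, f, h}  B2 = {f, g, h}  B3 = {b, g, h}  B4 = {d, f, g}  B5 = {c, g, h}  B6 = {a, c, h}  B7 = {g, h, i}
Tree: B1–B2, B2–B3, B2–B4, B2–B5, B5–B6, B3–B7
Each bag holds 3 vertices, so the decomposition has width 2, which upper-bounds the treewidth. On the other hand G contains the 3-clique {d, f, g}. A clique must lie in a single bag of any decomposition, so no decomposition can have width below 2. Hence tw(G) = 2 exactly.

2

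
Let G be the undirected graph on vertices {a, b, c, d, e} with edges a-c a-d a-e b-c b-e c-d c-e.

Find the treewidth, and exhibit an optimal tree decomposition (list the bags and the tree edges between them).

Treewidth 2.
One such decomposition:
Bags: B1 = {a, c, d}  B2 = {a, c, e}  B3 = {b, c, e}
Tree: B1–B2, B2–B3

The largest bag has 3 vertices, giving width 2; this decomposition certifies tw(G) ≤ 2. For the lower bound, the 3 vertices {a, c, d} are pairwise adjacent, and any tree decomposition puts a clique entirely inside one bag — forcing width ≥ 2. Therefore the treewidth is 2.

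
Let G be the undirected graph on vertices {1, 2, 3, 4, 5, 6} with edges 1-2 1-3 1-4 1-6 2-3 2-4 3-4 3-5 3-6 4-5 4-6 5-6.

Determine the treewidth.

3

A width-3 tree decomposition is:
Bags: B1 = {1, 2, 3, 4}  B2 = {1, 3, 4, 6}  B3 = {3, 4, 5, 6}
Tree: B1–B2, B2–B3
Each bag holds 4 vertices, so the decomposition has width 3, which upper-bounds the treewidth. On the other hand G contains the 4-clique {1, 2, 3, 4}. A clique must lie in a single bag of any decomposition, so no decomposition can have width below 3. Hence tw(G) = 3 exactly.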